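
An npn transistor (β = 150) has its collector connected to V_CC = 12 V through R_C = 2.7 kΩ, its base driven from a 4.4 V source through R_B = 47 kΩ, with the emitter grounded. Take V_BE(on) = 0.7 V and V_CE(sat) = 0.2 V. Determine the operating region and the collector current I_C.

Assume active: I_B = (4.4 − 0.7)/47 = 0.0787 mA, giving I_C = β·I_B = 11.8 mA.
But then V_CE = 12 − 11.8×2.7 = -19.9 V < V_CE(sat) = 0.2 V — impossible in the active region.
So the transistor is saturated. With V_CE = 0.2 V, I_C = (V_CC − 0.2)/R_C = 11.8/2.7 = 4.37 mA.
Check: β·I_B = 11.8 mA > I_C = 4.37 mA, confirming saturation.

saturation; I_C ≈ 4.4 mA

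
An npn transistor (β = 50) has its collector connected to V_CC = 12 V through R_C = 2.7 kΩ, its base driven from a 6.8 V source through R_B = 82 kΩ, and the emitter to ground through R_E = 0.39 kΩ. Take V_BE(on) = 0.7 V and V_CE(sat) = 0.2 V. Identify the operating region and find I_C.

active; I_C ≈ 3 mA

Assume active. Base-emitter loop: I_B = (V_BB − V_BE)/(R_B + (β+1)R_E) = (6.8 − 0.7)/(82 + 51×0.39) = 0.0599 mA.
I_C = β·I_B = 50×0.0599 = 2.99 mA.
V_CE = V_CC − I_C·R_C − I_E·R_E = 12 − 2.99×2.7 − 3.05×0.39 = 2.73 V > V_CE(sat), so the active-region assumption holds.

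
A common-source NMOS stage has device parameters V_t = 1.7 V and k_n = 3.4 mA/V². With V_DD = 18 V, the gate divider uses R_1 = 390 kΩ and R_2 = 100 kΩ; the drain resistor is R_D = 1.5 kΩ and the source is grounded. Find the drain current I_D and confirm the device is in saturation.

I_D ≈ 6.6 mA

V_G = V_DD·R_2/(R_1+R_2) = 18×100/490 = 3.67 V. With the source grounded, V_GS = V_G = 3.67 V.
Assume saturation: I_D = (k_n/2)(V_GS − V_t)² = (3.4/2)×(3.67 − 1.7)² = 1.7×1.97² = 6.62 mA.
V_DS = V_DD − I_D·R_D = 18 − 6.62×1.5 = 8.07 V.
Saturation requires V_DS ≥ V_GS − V_t = 1.97 V; 8.07 ≥ 1.97 ✓.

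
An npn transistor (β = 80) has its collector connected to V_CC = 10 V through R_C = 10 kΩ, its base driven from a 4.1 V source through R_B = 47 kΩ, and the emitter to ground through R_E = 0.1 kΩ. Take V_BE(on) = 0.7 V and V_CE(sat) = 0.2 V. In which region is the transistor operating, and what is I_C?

Assume active: I_B = (4.1 − 0.7)/(47 + 81×0.1) = 0.0617 mA, I_C = β·I_B = 4.94 mA.
Then V_CE = 10 − 4.94×10 − 5×0.1 = -39.9 V < 0.2 V — the active assumption fails.
Re-solve with V_CE = 0.2 V. KCL at the emitter: V_E/R_E = (V_BB−0.7−V_E)/R_B + (V_CC−0.2−V_E)/R_C, giving V_E = 0.104 V.
I_C = (V_CC − 0.2 − V_E)/R_C = (9.8 − 0.104)/10 = 0.97 mA.
Check: I_B = (3.4 − 0.104)/47 = 0.0701 mA, and β·I_B = 5.61 mA > I_C, confirming saturation.

saturation; I_C ≈ 0.97 mA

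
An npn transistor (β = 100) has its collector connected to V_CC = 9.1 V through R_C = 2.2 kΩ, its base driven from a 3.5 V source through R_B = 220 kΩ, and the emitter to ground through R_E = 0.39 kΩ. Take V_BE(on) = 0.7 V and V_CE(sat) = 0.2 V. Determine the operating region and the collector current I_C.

active; I_C ≈ 1.1 mA

Assume active. Base-emitter loop: I_B = (V_BB − V_BE)/(R_B + (β+1)R_E) = (3.5 − 0.7)/(220 + 101×0.39) = 0.0108 mA.
I_C = β·I_B = 100×0.0108 = 1.08 mA.
V_CE = V_CC − I_C·R_C − I_E·R_E = 9.1 − 1.08×2.2 − 1.09×0.39 = 6.3 V > V_CE(sat), so the active-region assumption holds.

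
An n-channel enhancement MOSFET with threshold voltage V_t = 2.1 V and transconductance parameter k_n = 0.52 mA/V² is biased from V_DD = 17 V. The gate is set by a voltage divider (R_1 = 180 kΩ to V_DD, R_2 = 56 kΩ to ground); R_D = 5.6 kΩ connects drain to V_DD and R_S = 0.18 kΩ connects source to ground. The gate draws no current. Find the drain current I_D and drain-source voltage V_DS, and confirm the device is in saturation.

I_D ≈ 0.83 mA, V_DS ≈ 12 V

V_G = V_DD·R_2/(R_1+R_2) = 17×56/236 = 4.03 V.
Assume saturation: I_D = (k_n/2)(V_GS − V_t)² with V_GS = V_G − I_D·R_S = 4.03 − 0.18·I_D.
Substituting gives 0.00842·I_D² − 1.18·I_D + 0.972 = 0, with roots I_D = 0.828 or 139 mA.
The root I_D = 139 mA gives V_GS = -21.1 V ≤ V_t, so take I_D = 0.828 mA.
Then V_GS = 3.88 V and V_DS = V_DD − I_D(R_D+R_S) = 17 − 0.828×5.78 = 12.2 V.
Saturation requires V_DS ≥ V_GS − V_t = 1.78 V; 12.2 ≥ 1.78 ✓.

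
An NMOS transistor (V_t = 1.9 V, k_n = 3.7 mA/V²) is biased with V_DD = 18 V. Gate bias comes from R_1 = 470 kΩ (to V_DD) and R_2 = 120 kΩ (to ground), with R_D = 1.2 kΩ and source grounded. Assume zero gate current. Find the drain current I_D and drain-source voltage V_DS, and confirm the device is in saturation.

I_D ≈ 5.7 mA, V_DS ≈ 11 V

V_G = V_DD·R_2/(R_1+R_2) = 18×120/590 = 3.66 V. With the source grounded, V_GS = V_G = 3.66 V.
Assume saturation: I_D = (k_n/2)(V_GS − V_t)² = (3.7/2)×(3.66 − 1.9)² = 1.85×1.76² = 5.74 mA.
V_DS = V_DD − I_D·R_D = 18 − 5.74×1.2 = 11.1 V.
Saturation requires V_DS ≥ V_GS − V_t = 1.76 V; 11.1 ≥ 1.76 ✓.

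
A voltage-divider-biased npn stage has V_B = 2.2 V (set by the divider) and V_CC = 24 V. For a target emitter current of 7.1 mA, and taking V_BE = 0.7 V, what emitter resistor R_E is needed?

V_E = V_B − V_BE = 2.2 − 0.7 = 1.5 V.
R_E = V_E / I_E = 1.5 / 7.1 = 0.211 kΩ.

R_E ≈ 0.21 kΩ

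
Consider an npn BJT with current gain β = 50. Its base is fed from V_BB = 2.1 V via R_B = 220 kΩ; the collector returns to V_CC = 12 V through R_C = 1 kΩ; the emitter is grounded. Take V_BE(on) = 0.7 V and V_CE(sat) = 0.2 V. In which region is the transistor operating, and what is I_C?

Assume active. Base-emitter loop: I_B = (V_BB − V_BE)/R_B = (2.1 − 0.7)/220 = 0.00636 mA.
I_C = β·I_B = 50×0.00636 = 0.318 mA.
V_CE = V_CC − I_C·R_C = 12 − 0.318×1 = 11.7 V > V_CE(sat), so the active-region assumption holds.

active; I_C ≈ 0.32 mA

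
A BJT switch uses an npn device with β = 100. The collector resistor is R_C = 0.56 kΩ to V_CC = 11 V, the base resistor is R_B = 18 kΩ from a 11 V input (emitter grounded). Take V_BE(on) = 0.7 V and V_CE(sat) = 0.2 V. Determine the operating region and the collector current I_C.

Assume active: I_B = (11 − 0.7)/18 = 0.572 mA, giving I_C = β·I_B = 57.2 mA.
But then V_CE = 11 − 57.2×0.56 = -21 V < V_CE(sat) = 0.2 V — impossible in the active region.
So the transistor is saturated. With V_CE = 0.2 V, I_C = (V_CC − 0.2)/R_C = 10.8/0.56 = 19.3 mA.
Check: β·I_B = 57.2 mA > I_C = 19.3 mA, confirming saturation.

saturation; I_C ≈ 19 mA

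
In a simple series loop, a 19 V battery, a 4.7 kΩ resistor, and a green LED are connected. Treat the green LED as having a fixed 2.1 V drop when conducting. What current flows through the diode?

KVL around the loop: 19 = V_D + I·R = 2.1 + I × 4.7 kΩ.
So I = (19 − 2.1) / 4.7 kΩ = 16.9 / 4.7 = 3.6 mA.

I ≈ 3.6 mA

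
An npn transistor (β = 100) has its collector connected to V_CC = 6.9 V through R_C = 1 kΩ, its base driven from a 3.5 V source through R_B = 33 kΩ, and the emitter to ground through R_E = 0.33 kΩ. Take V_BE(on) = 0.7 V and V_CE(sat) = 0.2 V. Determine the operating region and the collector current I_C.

Assume active. Base-emitter loop: I_B = (V_BB − V_BE)/(R_B + (β+1)R_E) = (3.5 − 0.7)/(33 + 101×0.33) = 0.0422 mA.
I_C = β·I_B = 100×0.0422 = 4.22 mA.
V_CE = V_CC − I_C·R_C − I_E·R_E = 6.9 − 4.22×1 − 4.26×0.33 = 1.27 V > V_CE(sat), so the active-region assumption holds.

active; I_C ≈ 4.2 mA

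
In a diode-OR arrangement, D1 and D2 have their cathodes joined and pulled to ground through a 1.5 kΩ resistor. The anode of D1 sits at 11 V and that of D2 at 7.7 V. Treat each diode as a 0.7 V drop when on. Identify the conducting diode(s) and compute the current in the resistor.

Only D1 conducts; I_R ≈ 6.9 mA

Assume both conduct. Then node N would need to be at both 11−0.7 = 10.3 V and 7.7−0.7 = 7 V, which is impossible.
Assume only D1 conducts: V_N = 11 − 0.7 = 10.3 V, so I_R = 10.3/1.5 = 6.87 mA.
Check D2: its anode-to-cathode voltage is 7.7 − 10.3 = -2.6 V < 0.7 V, so it is off. The assumption is consistent.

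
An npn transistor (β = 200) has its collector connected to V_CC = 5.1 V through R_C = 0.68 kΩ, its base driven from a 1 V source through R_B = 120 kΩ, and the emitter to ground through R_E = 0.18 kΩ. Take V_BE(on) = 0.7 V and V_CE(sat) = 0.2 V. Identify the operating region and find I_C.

Assume active. Base-emitter loop: I_B = (V_BB − V_BE)/(R_B + (β+1)R_E) = (1 − 0.7)/(120 + 201×0.18) = 0.00192 mA.
I_C = β·I_B = 200×0.00192 = 0.384 mA.
V_CE = V_CC − I_C·R_C − I_E·R_E = 5.1 − 0.384×0.68 − 0.386×0.18 = 4.77 V > V_CE(sat), so the active-region assumption holds.

active; I_C ≈ 0.38 mA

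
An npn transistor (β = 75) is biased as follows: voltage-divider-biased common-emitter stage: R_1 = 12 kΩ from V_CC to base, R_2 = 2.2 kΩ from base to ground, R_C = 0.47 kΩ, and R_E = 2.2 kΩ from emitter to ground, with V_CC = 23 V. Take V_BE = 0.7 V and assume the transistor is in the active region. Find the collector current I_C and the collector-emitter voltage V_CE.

I_C ≈ 1.3 mA, V_CE ≈ 20 V

Thevenize the base divider: V_Th = V_CC·R_2/(R_1+R_2) = 23×2.2/14.2 = 3.56 V, R_Th = R_1‖R_2 = 1.86 kΩ.
Base-emitter loop: V_Th = I_B·R_Th + V_BE + (β+1)I_B·R_E, so I_B = (3.56 − 0.7) / (1.86 + 76×2.2) = 0.0169 mA.
I_C = β·I_B = 75×0.0169 = 1.27 mA, and I_E = (β+1)I_B = 1.29 mA.
V_CE = V_CC − I_C·R_C − I_E·R_E = 23 − 1.27×0.47 − 1.29×2.2 = 19.6 V.
V_CE = 19.6 V > 0.2 V confirms active-region operation.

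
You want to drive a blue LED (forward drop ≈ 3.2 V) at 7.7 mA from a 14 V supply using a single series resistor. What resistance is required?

The resistor drops V_S − V_D = 14 − 3.2 = 10.8 V at 7.7 mA.
R = 10.8 V / 7.7 mA = 1.4 kΩ.

R ≈ 1.4 kΩ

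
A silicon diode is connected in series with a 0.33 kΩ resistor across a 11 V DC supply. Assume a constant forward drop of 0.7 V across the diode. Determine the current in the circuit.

I ≈ 31 mA

KVL around the loop: 11 = V_D + I·R = 0.7 + I × 0.33 kΩ.
So I = (11 − 0.7) / 0.33 kΩ = 10.3 / 0.33 = 31.2 mA.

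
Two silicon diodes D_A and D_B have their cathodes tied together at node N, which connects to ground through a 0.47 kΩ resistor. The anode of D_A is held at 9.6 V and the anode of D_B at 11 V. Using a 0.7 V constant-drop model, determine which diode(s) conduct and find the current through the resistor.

Only D_B conducts; I_R ≈ 22 mA

Assume both conduct. Then node N would need to be at both 9.6−0.7 = 8.9 V and 11−0.7 = 10.3 V, which is impossible.
Assume only D_B conducts: V_N = 11 − 0.7 = 10.3 V, so I_R = 10.3/0.47 = 21.9 mA.
Check D_A: its anode-to-cathode voltage is 9.6 − 10.3 = -0.7 V < 0.7 V, so it is off. The assumption is consistent.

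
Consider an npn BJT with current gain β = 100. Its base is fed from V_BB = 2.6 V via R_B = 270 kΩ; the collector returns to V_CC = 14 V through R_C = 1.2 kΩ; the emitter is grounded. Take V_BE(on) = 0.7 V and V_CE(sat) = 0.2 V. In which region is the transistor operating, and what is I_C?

active; I_C ≈ 0.7 mA

Assume active. Base-emitter loop: I_B = (V_BB − V_BE)/R_B = (2.6 − 0.7)/270 = 0.00704 mA.
I_C = β·I_B = 100×0.00704 = 0.704 mA.
V_CE = V_CC − I_C·R_C = 14 − 0.704×1.2 = 13.2 V > V_CE(sat), so the active-region assumption holds.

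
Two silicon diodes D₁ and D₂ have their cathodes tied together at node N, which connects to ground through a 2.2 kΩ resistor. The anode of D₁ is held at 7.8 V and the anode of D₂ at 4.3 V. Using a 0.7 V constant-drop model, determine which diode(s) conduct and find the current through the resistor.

Assume both conduct. Then node N would need to be at both 7.8−0.7 = 7.1 V and 4.3−0.7 = 3.6 V, which is impossible.
Assume only D₁ conducts: V_N = 7.8 − 0.7 = 7.1 V, so I_R = 7.1/2.2 = 3.23 mA.
Check D₂: its anode-to-cathode voltage is 4.3 − 7.1 = -2.8 V < 0.7 V, so it is off. The assumption is consistent.

Only D₁ conducts; I_R ≈ 3.2 mA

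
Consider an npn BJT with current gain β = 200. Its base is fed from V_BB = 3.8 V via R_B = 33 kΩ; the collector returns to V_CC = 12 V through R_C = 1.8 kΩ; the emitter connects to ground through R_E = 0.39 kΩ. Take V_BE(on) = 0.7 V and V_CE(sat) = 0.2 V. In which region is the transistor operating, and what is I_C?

saturation; I_C ≈ 5.4 mA

Assume active: I_B = (3.8 − 0.7)/(33 + 201×0.39) = 0.0278 mA, I_C = β·I_B = 5.57 mA.
Then V_CE = 12 − 5.57×1.8 − 5.59×0.39 = -0.2 V < 0.2 V — the active assumption fails.
Re-solve with V_CE = 0.2 V. KCL at the emitter: V_E/R_E = (V_BB−0.7−V_E)/R_B + (V_CC−0.2−V_E)/R_C, giving V_E = 2.11 V.
I_C = (V_CC − 0.2 − V_E)/R_C = (11.8 − 2.11)/1.8 = 5.38 mA.
Check: I_B = (3.1 − 2.11)/33 = 0.03 mA, and β·I_B = 5.99 mA > I_C, confirming saturation.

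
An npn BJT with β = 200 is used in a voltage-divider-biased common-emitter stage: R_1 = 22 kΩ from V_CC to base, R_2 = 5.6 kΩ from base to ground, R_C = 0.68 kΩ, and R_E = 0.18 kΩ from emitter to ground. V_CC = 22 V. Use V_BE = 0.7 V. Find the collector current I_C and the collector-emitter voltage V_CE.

Thevenize the base divider: V_Th = V_CC·R_2/(R_1+R_2) = 22×5.6/27.6 = 4.46 V, R_Th = R_1‖R_2 = 4.46 kΩ.
Base-emitter loop: V_Th = I_B·R_Th + V_BE + (β+1)I_B·R_E, so I_B = (4.46 − 0.7) / (4.46 + 201×0.18) = 0.0926 mA.
I_C = β·I_B = 200×0.0926 = 18.5 mA, and I_E = (β+1)I_B = 18.6 mA.
V_CE = V_CC − I_C·R_C − I_E·R_E = 22 − 18.5×0.68 − 18.6×0.18 = 6.06 V.
V_CE = 6.06 V > 0.2 V confirms active-region operation.

I_C ≈ 19 mA, V_CE ≈ 6.1 V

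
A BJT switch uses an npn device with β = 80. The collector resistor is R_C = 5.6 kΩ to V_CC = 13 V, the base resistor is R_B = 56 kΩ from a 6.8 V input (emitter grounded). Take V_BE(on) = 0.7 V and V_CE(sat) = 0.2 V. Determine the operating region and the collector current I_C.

Assume active: I_B = (6.8 − 0.7)/56 = 0.109 mA, giving I_C = β·I_B = 8.71 mA.
But then V_CE = 13 − 8.71×5.6 = -35.8 V < V_CE(sat) = 0.2 V — impossible in the active region.
So the transistor is saturated. With V_CE = 0.2 V, I_C = (V_CC − 0.2)/R_C = 12.8/5.6 = 2.29 mA.
Check: β·I_B = 8.71 mA > I_C = 2.29 mA, confirming saturation.

saturation; I_C ≈ 2.3 mA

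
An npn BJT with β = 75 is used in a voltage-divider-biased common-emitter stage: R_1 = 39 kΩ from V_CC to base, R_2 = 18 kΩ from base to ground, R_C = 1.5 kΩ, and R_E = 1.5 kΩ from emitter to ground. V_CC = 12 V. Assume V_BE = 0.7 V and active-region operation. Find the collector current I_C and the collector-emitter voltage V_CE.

Thevenize the base divider: V_Th = V_CC·R_2/(R_1+R_2) = 12×18/57 = 3.79 V, R_Th = R_1‖R_2 = 12.3 kΩ.
Base-emitter loop: V_Th = I_B·R_Th + V_BE + (β+1)I_B·R_E, so I_B = (3.79 − 0.7) / (12.3 + 76×1.5) = 0.0245 mA.
I_C = β·I_B = 75×0.0245 = 1.83 mA, and I_E = (β+1)I_B = 1.86 mA.
V_CE = V_CC − I_C·R_C − I_E·R_E = 12 − 1.83×1.5 − 1.86×1.5 = 6.46 V.
V_CE = 6.46 V > 0.2 V confirms active-region operation.

I_C ≈ 1.8 mA, V_CE ≈ 6.5 V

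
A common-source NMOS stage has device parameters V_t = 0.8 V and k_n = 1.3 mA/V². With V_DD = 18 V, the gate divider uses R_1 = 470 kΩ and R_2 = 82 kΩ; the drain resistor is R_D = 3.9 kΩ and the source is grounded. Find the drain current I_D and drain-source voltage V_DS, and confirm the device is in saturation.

I_D ≈ 2.3 mA, V_DS ≈ 9.1 V

V_G = V_DD·R_2/(R_1+R_2) = 18×82/552 = 2.67 V. With the source grounded, V_GS = V_G = 2.67 V.
Assume saturation: I_D = (k_n/2)(V_GS − V_t)² = (1.3/2)×(2.67 − 0.8)² = 0.65×1.87² = 2.28 mA.
V_DS = V_DD − I_D·R_D = 18 − 2.28×3.9 = 9.1 V.
Saturation requires V_DS ≥ V_GS − V_t = 1.87 V; 9.1 ≥ 1.87 ✓.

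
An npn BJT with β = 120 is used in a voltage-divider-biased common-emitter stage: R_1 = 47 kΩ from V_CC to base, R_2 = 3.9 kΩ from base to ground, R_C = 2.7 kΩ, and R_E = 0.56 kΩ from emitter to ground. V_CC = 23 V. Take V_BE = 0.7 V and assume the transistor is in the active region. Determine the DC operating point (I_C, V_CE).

Thevenize the base divider: V_Th = V_CC·R_2/(R_1+R_2) = 23×3.9/50.9 = 1.76 V, R_Th = R_1‖R_2 = 3.6 kΩ.
Base-emitter loop: V_Th = I_B·R_Th + V_BE + (β+1)I_B·R_E, so I_B = (1.76 − 0.7) / (3.6 + 121×0.56) = 0.0149 mA.
I_C = β·I_B = 120×0.0149 = 1.79 mA, and I_E = (β+1)I_B = 1.8 mA.
V_CE = V_CC − I_C·R_C − I_E·R_E = 23 − 1.79×2.7 − 1.8×0.56 = 17.2 V.
V_CE = 17.2 V > 0.2 V confirms active-region operation.

I_C ≈ 1.8 mA, V_CE ≈ 17 V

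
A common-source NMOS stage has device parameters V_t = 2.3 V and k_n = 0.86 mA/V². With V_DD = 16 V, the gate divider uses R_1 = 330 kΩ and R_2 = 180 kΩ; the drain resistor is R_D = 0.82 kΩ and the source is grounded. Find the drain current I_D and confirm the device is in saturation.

I_D ≈ 4.8 mA

V_G = V_DD·R_2/(R_1+R_2) = 16×180/510 = 5.65 V. With the source grounded, V_GS = V_G = 5.65 V.
Assume saturation: I_D = (k_n/2)(V_GS − V_t)² = (0.86/2)×(5.65 − 2.3)² = 0.43×3.35² = 4.82 mA.
V_DS = V_DD − I_D·R_D = 16 − 4.82×0.82 = 12 V.
Saturation requires V_DS ≥ V_GS − V_t = 3.35 V; 12 ≥ 3.35 ✓.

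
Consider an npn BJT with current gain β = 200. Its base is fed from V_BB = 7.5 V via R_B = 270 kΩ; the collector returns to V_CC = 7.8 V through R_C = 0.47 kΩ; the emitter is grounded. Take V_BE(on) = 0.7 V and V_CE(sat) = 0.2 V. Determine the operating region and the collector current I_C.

Assume active. Base-emitter loop: I_B = (V_BB − V_BE)/R_B = (7.5 − 0.7)/270 = 0.0252 mA.
I_C = β·I_B = 200×0.0252 = 5.04 mA.
V_CE = V_CC − I_C·R_C = 7.8 − 5.04×0.47 = 5.43 V > V_CE(sat), so the active-region assumption holds.

active; I_C ≈ 5 mA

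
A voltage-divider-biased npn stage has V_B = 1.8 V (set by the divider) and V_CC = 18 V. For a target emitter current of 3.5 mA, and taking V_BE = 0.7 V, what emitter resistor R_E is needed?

R_E ≈ 0.31 kΩ

V_E = V_B − V_BE = 1.8 − 0.7 = 1.1 V.
R_E = V_E / I_E = 1.1 / 3.5 = 0.314 kΩ.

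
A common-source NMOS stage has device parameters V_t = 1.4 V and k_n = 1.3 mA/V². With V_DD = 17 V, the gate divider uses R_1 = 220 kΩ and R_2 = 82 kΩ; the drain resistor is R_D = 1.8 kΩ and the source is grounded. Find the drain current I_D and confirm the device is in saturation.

V_G = V_DD·R_2/(R_1+R_2) = 17×82/302 = 4.62 V. With the source grounded, V_GS = V_G = 4.62 V.
Assume saturation: I_D = (k_n/2)(V_GS − V_t)² = (1.3/2)×(4.62 − 1.4)² = 0.65×3.22² = 6.72 mA.
V_DS = V_DD − I_D·R_D = 17 − 6.72×1.8 = 4.9 V.
Saturation requires V_DS ≥ V_GS − V_t = 3.22 V; 4.9 ≥ 3.22 ✓.

I_D ≈ 6.7 mA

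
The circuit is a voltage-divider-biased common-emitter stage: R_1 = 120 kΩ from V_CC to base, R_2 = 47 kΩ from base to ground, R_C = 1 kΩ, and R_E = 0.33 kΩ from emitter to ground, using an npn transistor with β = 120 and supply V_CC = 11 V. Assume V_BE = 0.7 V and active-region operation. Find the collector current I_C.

Thevenize the base divider: V_Th = V_CC·R_2/(R_1+R_2) = 11×47/167 = 3.1 V, R_Th = R_1‖R_2 = 33.8 kΩ.
Base-emitter loop: V_Th = I_B·R_Th + V_BE + (β+1)I_B·R_E, so I_B = (3.1 − 0.7) / (33.8 + 121×0.33) = 0.0325 mA.
I_C = β·I_B = 120×0.0325 = 3.9 mA, and I_E = (β+1)I_B = 3.93 mA.
V_CE = V_CC − I_C·R_C − I_E·R_E = 11 − 3.9×1 − 3.93×0.33 = 5.8 V.
V_CE = 5.8 V > 0.2 V confirms active-region operation.

I_C ≈ 3.9 mA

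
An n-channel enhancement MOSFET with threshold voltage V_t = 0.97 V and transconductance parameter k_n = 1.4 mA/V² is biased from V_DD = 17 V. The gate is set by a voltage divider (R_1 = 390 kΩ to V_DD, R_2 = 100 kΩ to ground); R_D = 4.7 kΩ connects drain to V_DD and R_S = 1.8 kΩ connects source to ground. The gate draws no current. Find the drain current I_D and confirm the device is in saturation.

V_G = V_DD·R_2/(R_1+R_2) = 17×100/490 = 3.47 V.
Assume saturation: I_D = (k_n/2)(V_GS − V_t)² with V_GS = V_G − I_D·R_S = 3.47 − 1.8·I_D.
Substituting gives 2.27·I_D² − 7.3·I_D + 4.37 = 0, with roots I_D = 0.796 or 2.42 mA.
The root I_D = 2.42 mA gives V_GS = -0.89 V ≤ V_t, so take I_D = 0.796 mA.
Then V_GS = 2.04 V and V_DS = V_DD − I_D(R_D+R_S) = 17 − 0.796×6.5 = 11.8 V.
Saturation requires V_DS ≥ V_GS − V_t = 1.07 V; 11.8 ≥ 1.07 ✓.

I_D ≈ 0.8 mA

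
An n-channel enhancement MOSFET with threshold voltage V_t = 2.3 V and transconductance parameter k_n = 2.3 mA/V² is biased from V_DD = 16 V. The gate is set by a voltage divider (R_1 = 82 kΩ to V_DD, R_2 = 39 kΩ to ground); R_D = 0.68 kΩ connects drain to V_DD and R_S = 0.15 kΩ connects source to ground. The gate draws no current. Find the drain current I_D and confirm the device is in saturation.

V_G = V_DD·R_2/(R_1+R_2) = 16×39/121 = 5.16 V.
Assume saturation: I_D = (k_n/2)(V_GS − V_t)² with V_GS = V_G − I_D·R_S = 5.16 − 0.15·I_D.
Substituting gives 0.0259·I_D² − 1.99·I_D + 9.39 = 0, with roots I_D = 5.06 or 71.7 mA.
The root I_D = 71.7 mA gives V_GS = -5.59 V ≤ V_t, so take I_D = 5.06 mA.
Then V_GS = 4.4 V and V_DS = V_DD − I_D(R_D+R_S) = 16 − 5.06×0.83 = 11.8 V.
Saturation requires V_DS ≥ V_GS − V_t = 2.1 V; 11.8 ≥ 2.1 ✓.

I_D ≈ 5.1 mA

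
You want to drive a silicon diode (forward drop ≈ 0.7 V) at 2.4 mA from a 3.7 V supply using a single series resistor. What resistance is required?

The resistor drops V_S − V_D = 3.7 − 0.7 = 3 V at 2.4 mA.
R = 3 V / 2.4 mA = 1.25 kΩ.

R ≈ 1.2 kΩ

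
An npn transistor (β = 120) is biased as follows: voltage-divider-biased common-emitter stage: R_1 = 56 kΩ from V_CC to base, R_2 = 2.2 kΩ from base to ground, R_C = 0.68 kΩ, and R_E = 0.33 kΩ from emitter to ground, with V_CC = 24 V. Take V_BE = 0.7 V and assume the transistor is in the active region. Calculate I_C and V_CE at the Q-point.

I_C ≈ 0.59 mA, V_CE ≈ 23 V

Thevenize the base divider: V_Th = V_CC·R_2/(R_1+R_2) = 24×2.2/58.2 = 0.907 V, R_Th = R_1‖R_2 = 2.12 kΩ.
Base-emitter loop: V_Th = I_B·R_Th + V_BE + (β+1)I_B·R_E, so I_B = (0.907 − 0.7) / (2.12 + 121×0.33) = 0.00493 mA.
I_C = β·I_B = 120×0.00493 = 0.591 mA, and I_E = (β+1)I_B = 0.596 mA.
V_CE = V_CC − I_C·R_C − I_E·R_E = 24 − 0.591×0.68 − 0.596×0.33 = 23.4 V.
V_CE = 23.4 V > 0.2 V confirms active-region operation.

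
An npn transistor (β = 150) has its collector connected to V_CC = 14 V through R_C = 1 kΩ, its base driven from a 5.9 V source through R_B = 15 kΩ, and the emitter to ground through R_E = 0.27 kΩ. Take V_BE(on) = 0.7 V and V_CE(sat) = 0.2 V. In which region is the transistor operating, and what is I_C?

Assume active: I_B = (5.9 − 0.7)/(15 + 151×0.27) = 0.0932 mA, I_C = β·I_B = 14 mA.
Then V_CE = 14 − 14×1 − 14.1×0.27 = -3.79 V < 0.2 V — the active assumption fails.
Re-solve with V_CE = 0.2 V. KCL at the emitter: V_E/R_E = (V_BB−0.7−V_E)/R_B + (V_CC−0.2−V_E)/R_C, giving V_E = 2.97 V.
I_C = (V_CC − 0.2 − V_E)/R_C = (13.8 − 2.97)/1 = 10.8 mA.
Check: I_B = (5.2 − 2.97)/15 = 0.149 mA, and β·I_B = 22.3 mA > I_C, confirming saturation.

saturation; I_C ≈ 11 mA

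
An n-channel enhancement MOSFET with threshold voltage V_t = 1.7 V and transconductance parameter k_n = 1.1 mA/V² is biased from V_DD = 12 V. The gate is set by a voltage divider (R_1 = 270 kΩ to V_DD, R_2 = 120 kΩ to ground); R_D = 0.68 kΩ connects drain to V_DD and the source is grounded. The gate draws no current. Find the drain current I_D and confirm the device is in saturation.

V_G = V_DD·R_2/(R_1+R_2) = 12×120/390 = 3.69 V. With the source grounded, V_GS = V_G = 3.69 V.
Assume saturation: I_D = (k_n/2)(V_GS − V_t)² = (1.1/2)×(3.69 − 1.7)² = 0.55×1.99² = 2.18 mA.
V_DS = V_DD − I_D·R_D = 12 − 2.18×0.68 = 10.5 V.
Saturation requires V_DS ≥ V_GS − V_t = 1.99 V; 10.5 ≥ 1.99 ✓.

I_D ≈ 2.2 mA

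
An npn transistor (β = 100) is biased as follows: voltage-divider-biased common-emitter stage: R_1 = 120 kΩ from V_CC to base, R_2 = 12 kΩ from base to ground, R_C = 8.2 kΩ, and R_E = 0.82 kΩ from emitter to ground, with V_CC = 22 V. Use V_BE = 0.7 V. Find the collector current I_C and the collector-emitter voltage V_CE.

Thevenize the base divider: V_Th = V_CC·R_2/(R_1+R_2) = 22×12/132 = 2 V, R_Th = R_1‖R_2 = 10.9 kΩ.
Base-emitter loop: V_Th = I_B·R_Th + V_BE + (β+1)I_B·R_E, so I_B = (2 − 0.7) / (10.9 + 101×0.82) = 0.0139 mA.
I_C = β·I_B = 100×0.0139 = 1.39 mA, and I_E = (β+1)I_B = 1.4 mA.
V_CE = V_CC − I_C·R_C − I_E·R_E = 22 − 1.39×8.2 − 1.4×0.82 = 9.48 V.
V_CE = 9.48 V > 0.2 V confirms active-region operation.

I_C ≈ 1.4 mA, V_CE ≈ 9.5 V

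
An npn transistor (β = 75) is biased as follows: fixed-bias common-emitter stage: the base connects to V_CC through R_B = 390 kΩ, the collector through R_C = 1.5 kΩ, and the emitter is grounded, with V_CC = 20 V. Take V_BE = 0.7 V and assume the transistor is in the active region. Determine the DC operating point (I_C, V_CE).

I_C ≈ 3.7 mA, V_CE ≈ 14 V

Base loop: V_CC = I_B·R_B + V_BE, so I_B = (20 − 0.7)/390 kΩ = 0.0495 mA.
In the active region I_C = β·I_B = 75 × 0.0495 = 3.71 mA.
Collector loop: V_CE = V_CC − I_C·R_C = 20 − 3.71×1.5 = 14.4 V.
Since V_CE = 14.4 V > V_CE(sat) ≈ 0.2 V, the transistor is in the active region as assumed.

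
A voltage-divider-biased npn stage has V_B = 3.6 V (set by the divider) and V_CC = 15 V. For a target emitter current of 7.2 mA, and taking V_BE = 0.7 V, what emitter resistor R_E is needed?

R_E ≈ 0.4 kΩ

V_E = V_B − V_BE = 3.6 − 0.7 = 2.9 V.
R_E = V_E / I_E = 2.9 / 7.2 = 0.403 kΩ.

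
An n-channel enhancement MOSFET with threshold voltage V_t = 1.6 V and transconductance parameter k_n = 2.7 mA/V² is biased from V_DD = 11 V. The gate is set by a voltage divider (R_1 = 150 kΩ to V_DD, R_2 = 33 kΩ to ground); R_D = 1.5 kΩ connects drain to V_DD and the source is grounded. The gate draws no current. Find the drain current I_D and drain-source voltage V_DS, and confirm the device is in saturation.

V_G = V_DD·R_2/(R_1+R_2) = 11×33/183 = 1.98 V. With the source grounded, V_GS = V_G = 1.98 V.
Assume saturation: I_D = (k_n/2)(V_GS − V_t)² = (2.7/2)×(1.98 − 1.6)² = 1.35×0.384² = 0.199 mA.
V_DS = V_DD − I_D·R_D = 11 − 0.199×1.5 = 10.7 V.
Saturation requires V_DS ≥ V_GS − V_t = 0.384 V; 10.7 ≥ 0.384 ✓.

I_D ≈ 0.2 mA, V_DS ≈ 11 V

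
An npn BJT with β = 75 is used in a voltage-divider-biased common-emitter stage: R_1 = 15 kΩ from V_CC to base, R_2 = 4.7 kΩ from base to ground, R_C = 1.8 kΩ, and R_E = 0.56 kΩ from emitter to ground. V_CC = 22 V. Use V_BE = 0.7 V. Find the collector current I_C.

Thevenize the base divider: V_Th = V_CC·R_2/(R_1+R_2) = 22×4.7/19.7 = 5.25 V, R_Th = R_1‖R_2 = 3.58 kΩ.
Base-emitter loop: V_Th = I_B·R_Th + V_BE + (β+1)I_B·R_E, so I_B = (5.25 − 0.7) / (3.58 + 76×0.56) = 0.0986 mA.
I_C = β·I_B = 75×0.0986 = 7.39 mA, and I_E = (β+1)I_B = 7.49 mA.
V_CE = V_CC − I_C·R_C − I_E·R_E = 22 − 7.39×1.8 − 7.49×0.56 = 4.49 V.
V_CE = 4.49 V > 0.2 V confirms active-region operation.

I_C ≈ 7.4 mA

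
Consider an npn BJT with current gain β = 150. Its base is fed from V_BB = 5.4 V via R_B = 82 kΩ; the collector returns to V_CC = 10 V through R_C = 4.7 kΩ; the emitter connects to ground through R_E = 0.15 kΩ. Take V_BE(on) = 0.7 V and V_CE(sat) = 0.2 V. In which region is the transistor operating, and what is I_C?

Assume active: I_B = (5.4 − 0.7)/(82 + 151×0.15) = 0.0449 mA, I_C = β·I_B = 6.74 mA.
Then V_CE = 10 − 6.74×4.7 − 6.78×0.15 = -22.7 V < 0.2 V — the active assumption fails.
Re-solve with V_CE = 0.2 V. KCL at the emitter: V_E/R_E = (V_BB−0.7−V_E)/R_B + (V_CC−0.2−V_E)/R_C, giving V_E = 0.311 V.
I_C = (V_CC − 0.2 − V_E)/R_C = (9.8 − 0.311)/4.7 = 2.02 mA.
Check: I_B = (4.7 − 0.311)/82 = 0.0535 mA, and β·I_B = 8.03 mA > I_C, confirming saturation.

saturation; I_C ≈ 2 mA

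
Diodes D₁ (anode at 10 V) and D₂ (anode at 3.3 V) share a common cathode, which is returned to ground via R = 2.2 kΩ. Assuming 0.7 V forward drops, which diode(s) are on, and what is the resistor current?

Assume both conduct. Then node N would need to be at both 10−0.7 = 9.3 V and 3.3−0.7 = 2.6 V, which is impossible.
Assume only D₁ conducts: V_N = 10 − 0.7 = 9.3 V, so I_R = 9.3/2.2 = 4.23 mA.
Check D₂: its anode-to-cathode voltage is 3.3 − 9.3 = -6 V < 0.7 V, so it is off. The assumption is consistent.

Only D₁ conducts; I_R ≈ 4.2 mA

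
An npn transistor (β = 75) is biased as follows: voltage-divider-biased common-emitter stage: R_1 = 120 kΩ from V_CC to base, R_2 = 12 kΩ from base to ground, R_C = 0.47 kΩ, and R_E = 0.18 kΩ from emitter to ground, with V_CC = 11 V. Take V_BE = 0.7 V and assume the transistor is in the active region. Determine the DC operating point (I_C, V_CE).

Thevenize the base divider: V_Th = V_CC·R_2/(R_1+R_2) = 11×12/132 = 1 V, R_Th = R_1‖R_2 = 10.9 kΩ.
Base-emitter loop: V_Th = I_B·R_Th + V_BE + (β+1)I_B·R_E, so I_B = (1 − 0.7) / (10.9 + 76×0.18) = 0.0122 mA.
I_C = β·I_B = 75×0.0122 = 0.915 mA, and I_E = (β+1)I_B = 0.927 mA.
V_CE = V_CC − I_C·R_C − I_E·R_E = 11 − 0.915×0.47 − 0.927×0.18 = 10.4 V.
V_CE = 10.4 V > 0.2 V confirms active-region operation.

I_C ≈ 0.92 mA, V_CE ≈ 10 V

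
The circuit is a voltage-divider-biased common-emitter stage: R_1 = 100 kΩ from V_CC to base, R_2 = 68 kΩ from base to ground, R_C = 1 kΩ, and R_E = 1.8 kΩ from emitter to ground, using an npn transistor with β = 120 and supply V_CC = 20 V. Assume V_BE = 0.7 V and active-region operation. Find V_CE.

V_CE ≈ 10 V

Thevenize the base divider: V_Th = V_CC·R_2/(R_1+R_2) = 20×68/168 = 8.1 V, R_Th = R_1‖R_2 = 40.5 kΩ.
Base-emitter loop: V_Th = I_B·R_Th + V_BE + (β+1)I_B·R_E, so I_B = (8.1 − 0.7) / (40.5 + 121×1.8) = 0.0286 mA.
I_C = β·I_B = 120×0.0286 = 3.44 mA, and I_E = (β+1)I_B = 3.46 mA.
V_CE = V_CC − I_C·R_C − I_E·R_E = 20 − 3.44×1 − 3.46×1.8 = 10.3 V.
V_CE = 10.3 V > 0.2 V confirms active-region operation.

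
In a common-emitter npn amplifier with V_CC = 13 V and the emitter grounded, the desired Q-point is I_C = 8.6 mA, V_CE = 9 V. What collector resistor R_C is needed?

Collector loop: V_CC = I_C·R_C + V_CE.
R_C = (V_CC − V_CE)/I_C = (13 − 9)/8.6 = 0.465 kΩ.

R_C ≈ 0.47 kΩ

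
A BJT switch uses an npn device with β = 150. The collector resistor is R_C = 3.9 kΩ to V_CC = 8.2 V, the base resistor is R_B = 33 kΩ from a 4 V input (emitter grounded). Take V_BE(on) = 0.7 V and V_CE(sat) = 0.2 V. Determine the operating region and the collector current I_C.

saturation; I_C ≈ 2.1 mA

Assume active: I_B = (4 − 0.7)/33 = 0.1 mA, giving I_C = β·I_B = 15 mA.
But then V_CE = 8.2 − 15×3.9 = -50.3 V < V_CE(sat) = 0.2 V — impossible in the active region.
So the transistor is saturated. With V_CE = 0.2 V, I_C = (V_CC − 0.2)/R_C = 8/3.9 = 2.05 mA.
Check: β·I_B = 15 mA > I_C = 2.05 mA, confirming saturation.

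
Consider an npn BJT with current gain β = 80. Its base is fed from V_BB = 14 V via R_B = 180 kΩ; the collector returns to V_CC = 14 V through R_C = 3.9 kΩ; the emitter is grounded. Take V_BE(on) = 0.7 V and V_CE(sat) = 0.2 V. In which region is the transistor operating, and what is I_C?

Assume active: I_B = (14 − 0.7)/180 = 0.0739 mA, giving I_C = β·I_B = 5.91 mA.
But then V_CE = 14 − 5.91×3.9 = -9.05 V < V_CE(sat) = 0.2 V — impossible in the active region.
So the transistor is saturated. With V_CE = 0.2 V, I_C = (V_CC − 0.2)/R_C = 13.8/3.9 = 3.54 mA.
Check: β·I_B = 5.91 mA > I_C = 3.54 mA, confirming saturation.

saturation; I_C ≈ 3.5 mA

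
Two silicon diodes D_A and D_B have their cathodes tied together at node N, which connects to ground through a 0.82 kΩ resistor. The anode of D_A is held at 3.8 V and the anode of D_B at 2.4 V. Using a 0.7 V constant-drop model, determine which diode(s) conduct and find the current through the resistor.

Assume both conduct. Then node N would need to be at both 3.8−0.7 = 3.1 V and 2.4−0.7 = 1.7 V, which is impossible.
Assume only D_A conducts: V_N = 3.8 − 0.7 = 3.1 V, so I_R = 3.1/0.82 = 3.78 mA.
Check D_B: its anode-to-cathode voltage is 2.4 − 3.1 = -0.7 V < 0.7 V, so it is off. The assumption is consistent.

Only D_A conducts; I_R ≈ 3.8 mA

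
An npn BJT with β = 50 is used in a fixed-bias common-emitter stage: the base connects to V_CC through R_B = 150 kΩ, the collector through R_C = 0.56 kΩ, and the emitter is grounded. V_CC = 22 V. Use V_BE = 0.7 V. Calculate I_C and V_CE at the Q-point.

I_C ≈ 7.1 mA, V_CE ≈ 18 V

Base loop: V_CC = I_B·R_B + V_BE, so I_B = (22 − 0.7)/150 kΩ = 0.142 mA.
In the active region I_C = β·I_B = 50 × 0.142 = 7.1 mA.
Collector loop: V_CE = V_CC − I_C·R_C = 22 − 7.1×0.56 = 18 V.
Since V_CE = 18 V > V_CE(sat) ≈ 0.2 V, the transistor is in the active region as assumed.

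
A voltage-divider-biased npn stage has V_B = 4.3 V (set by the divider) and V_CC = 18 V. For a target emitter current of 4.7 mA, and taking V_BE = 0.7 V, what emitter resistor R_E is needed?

R_E ≈ 0.77 kΩ

V_E = V_B − V_BE = 4.3 − 0.7 = 3.6 V.
R_E = V_E / I_E = 3.6 / 4.7 = 0.766 kΩ.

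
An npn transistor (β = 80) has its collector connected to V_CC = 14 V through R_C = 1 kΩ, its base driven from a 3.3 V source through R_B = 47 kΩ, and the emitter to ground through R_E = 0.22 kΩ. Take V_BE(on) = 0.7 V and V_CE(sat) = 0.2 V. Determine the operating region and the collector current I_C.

active; I_C ≈ 3.2 mA

Assume active. Base-emitter loop: I_B = (V_BB − V_BE)/(R_B + (β+1)R_E) = (3.3 − 0.7)/(47 + 81×0.22) = 0.0401 mA.
I_C = β·I_B = 80×0.0401 = 3.21 mA.
V_CE = V_CC − I_C·R_C − I_E·R_E = 14 − 3.21×1 − 3.25×0.22 = 10.1 V > V_CE(sat), so the active-region assumption holds.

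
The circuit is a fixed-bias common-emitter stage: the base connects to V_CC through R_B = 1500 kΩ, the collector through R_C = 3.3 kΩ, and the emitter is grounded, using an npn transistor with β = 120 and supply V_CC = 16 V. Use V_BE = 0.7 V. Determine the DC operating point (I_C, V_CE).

Base loop: V_CC = I_B·R_B + V_BE, so I_B = (16 − 0.7)/1500 kΩ = 0.0102 mA.
In the active region I_C = β·I_B = 120 × 0.0102 = 1.22 mA.
Collector loop: V_CE = V_CC − I_C·R_C = 16 − 1.22×3.3 = 12 V.
Since V_CE = 12 V > V_CE(sat) ≈ 0.2 V, the transistor is in the active region as assumed.

I_C ≈ 1.2 mA, V_CE ≈ 12 V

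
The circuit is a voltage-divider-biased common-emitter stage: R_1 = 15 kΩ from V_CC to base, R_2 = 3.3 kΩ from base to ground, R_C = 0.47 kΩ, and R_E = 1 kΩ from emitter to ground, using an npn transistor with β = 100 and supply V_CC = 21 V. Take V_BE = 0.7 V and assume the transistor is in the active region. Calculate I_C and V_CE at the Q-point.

I_C ≈ 3 mA, V_CE ≈ 17 V

Thevenize the base divider: V_Th = V_CC·R_2/(R_1+R_2) = 21×3.3/18.3 = 3.79 V, R_Th = R_1‖R_2 = 2.7 kΩ.
Base-emitter loop: V_Th = I_B·R_Th + V_BE + (β+1)I_B·R_E, so I_B = (3.79 − 0.7) / (2.7 + 101×1) = 0.0298 mA.
I_C = β·I_B = 100×0.0298 = 2.98 mA, and I_E = (β+1)I_B = 3.01 mA.
V_CE = V_CC − I_C·R_C − I_E·R_E = 21 − 2.98×0.47 − 3.01×1 = 16.6 V.
V_CE = 16.6 V > 0.2 V confirms active-region operation.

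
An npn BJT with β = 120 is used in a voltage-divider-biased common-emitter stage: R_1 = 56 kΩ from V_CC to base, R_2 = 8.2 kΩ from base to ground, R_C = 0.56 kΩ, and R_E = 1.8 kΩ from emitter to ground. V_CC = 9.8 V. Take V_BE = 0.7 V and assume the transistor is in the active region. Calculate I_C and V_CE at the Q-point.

Thevenize the base divider: V_Th = V_CC·R_2/(R_1+R_2) = 9.8×8.2/64.2 = 1.25 V, R_Th = R_1‖R_2 = 7.15 kΩ.
Base-emitter loop: V_Th = I_B·R_Th + V_BE + (β+1)I_B·R_E, so I_B = (1.25 − 0.7) / (7.15 + 121×1.8) = 0.00245 mA.
I_C = β·I_B = 120×0.00245 = 0.294 mA, and I_E = (β+1)I_B = 0.297 mA.
V_CE = V_CC − I_C·R_C − I_E·R_E = 9.8 − 0.294×0.56 − 0.297×1.8 = 9.1 V.
V_CE = 9.1 V > 0.2 V confirms active-region operation.

I_C ≈ 0.29 mA, V_CE ≈ 9.1 V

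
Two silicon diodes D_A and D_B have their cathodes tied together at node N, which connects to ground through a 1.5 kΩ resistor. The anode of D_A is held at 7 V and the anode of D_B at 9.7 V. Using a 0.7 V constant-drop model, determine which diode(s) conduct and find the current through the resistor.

Assume both conduct. Then node N would need to be at both 7−0.7 = 6.3 V and 9.7−0.7 = 9 V, which is impossible.
Assume only D_B conducts: V_N = 9.7 − 0.7 = 9 V, so I_R = 9/1.5 = 6 mA.
Check D_A: its anode-to-cathode voltage is 7 − 9 = -2 V < 0.7 V, so it is off. The assumption is consistent.

Only D_B conducts; I_R ≈ 6 mA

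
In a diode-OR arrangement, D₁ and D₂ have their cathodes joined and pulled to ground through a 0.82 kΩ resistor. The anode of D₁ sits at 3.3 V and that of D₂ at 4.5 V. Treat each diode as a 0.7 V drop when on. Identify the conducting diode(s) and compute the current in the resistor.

Only D₂ conducts; I_R ≈ 4.6 mA

Assume both conduct. Then node N would need to be at both 3.3−0.7 = 2.6 V and 4.5−0.7 = 3.8 V, which is impossible.
Assume only D₂ conducts: V_N = 4.5 − 0.7 = 3.8 V, so I_R = 3.8/0.82 = 4.63 mA.
Check D₁: its anode-to-cathode voltage is 3.3 − 3.8 = -0.5 V < 0.7 V, so it is off. The assumption is consistent.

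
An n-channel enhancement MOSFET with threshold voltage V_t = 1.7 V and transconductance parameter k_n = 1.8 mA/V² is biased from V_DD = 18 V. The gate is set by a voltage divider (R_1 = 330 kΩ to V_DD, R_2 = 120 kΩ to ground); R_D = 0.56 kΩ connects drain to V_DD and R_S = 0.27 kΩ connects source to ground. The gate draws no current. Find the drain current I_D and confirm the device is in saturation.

I_D ≈ 3.8 mA

V_G = V_DD·R_2/(R_1+R_2) = 18×120/450 = 4.8 V.
Assume saturation: I_D = (k_n/2)(V_GS − V_t)² with V_GS = V_G − I_D·R_S = 4.8 − 0.27·I_D.
Substituting gives 0.0656·I_D² − 2.51·I_D + 8.65 = 0, with roots I_D = 3.84 or 34.4 mA.
The root I_D = 34.4 mA gives V_GS = -4.48 V ≤ V_t, so take I_D = 3.84 mA.
Then V_GS = 3.76 V and V_DS = V_DD − I_D(R_D+R_S) = 18 − 3.84×0.83 = 14.8 V.
Saturation requires V_DS ≥ V_GS − V_t = 2.06 V; 14.8 ≥ 2.06 ✓.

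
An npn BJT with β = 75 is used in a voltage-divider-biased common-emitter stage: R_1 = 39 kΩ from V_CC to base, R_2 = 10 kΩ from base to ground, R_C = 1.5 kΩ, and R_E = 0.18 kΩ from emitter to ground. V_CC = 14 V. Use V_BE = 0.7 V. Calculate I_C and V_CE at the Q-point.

I_C ≈ 7.5 mA, V_CE ≈ 1.4 V

Thevenize the base divider: V_Th = V_CC·R_2/(R_1+R_2) = 14×10/49 = 2.86 V, R_Th = R_1‖R_2 = 7.96 kΩ.
Base-emitter loop: V_Th = I_B·R_Th + V_BE + (β+1)I_B·R_E, so I_B = (2.86 − 0.7) / (7.96 + 76×0.18) = 0.0997 mA.
I_C = β·I_B = 75×0.0997 = 7.48 mA, and I_E = (β+1)I_B = 7.58 mA.
V_CE = V_CC − I_C·R_C − I_E·R_E = 14 − 7.48×1.5 − 7.58×0.18 = 1.42 V.
V_CE = 1.42 V > 0.2 V confirms active-region operation.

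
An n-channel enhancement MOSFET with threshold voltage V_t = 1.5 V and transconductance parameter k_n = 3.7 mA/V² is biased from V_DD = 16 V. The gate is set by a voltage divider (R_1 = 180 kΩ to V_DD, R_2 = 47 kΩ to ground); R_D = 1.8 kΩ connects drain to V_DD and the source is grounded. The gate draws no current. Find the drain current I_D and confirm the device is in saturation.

I_D ≈ 6.1 mA

V_G = V_DD·R_2/(R_1+R_2) = 16×47/227 = 3.31 V. With the source grounded, V_GS = V_G = 3.31 V.
Assume saturation: I_D = (k_n/2)(V_GS − V_t)² = (3.7/2)×(3.31 − 1.5)² = 1.85×1.81² = 6.08 mA.
V_DS = V_DD − I_D·R_D = 16 − 6.08×1.8 = 5.06 V.
Saturation requires V_DS ≥ V_GS − V_t = 1.81 V; 5.06 ≥ 1.81 ✓.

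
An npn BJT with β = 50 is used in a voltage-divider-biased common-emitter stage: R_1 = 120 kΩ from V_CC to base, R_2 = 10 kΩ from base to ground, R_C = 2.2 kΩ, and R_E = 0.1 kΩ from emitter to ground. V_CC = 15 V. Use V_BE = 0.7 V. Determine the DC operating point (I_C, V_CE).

Thevenize the base divider: V_Th = V_CC·R_2/(R_1+R_2) = 15×10/130 = 1.15 V, R_Th = R_1‖R_2 = 9.23 kΩ.
Base-emitter loop: V_Th = I_B·R_Th + V_BE + (β+1)I_B·R_E, so I_B = (1.15 − 0.7) / (9.23 + 51×0.1) = 0.0317 mA.
I_C = β·I_B = 50×0.0317 = 1.58 mA, and I_E = (β+1)I_B = 1.62 mA.
V_CE = V_CC − I_C·R_C − I_E·R_E = 15 − 1.58×2.2 − 1.62×0.1 = 11.4 V.
V_CE = 11.4 V > 0.2 V confirms active-region operation.

I_C ≈ 1.6 mA, V_CE ≈ 11 V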